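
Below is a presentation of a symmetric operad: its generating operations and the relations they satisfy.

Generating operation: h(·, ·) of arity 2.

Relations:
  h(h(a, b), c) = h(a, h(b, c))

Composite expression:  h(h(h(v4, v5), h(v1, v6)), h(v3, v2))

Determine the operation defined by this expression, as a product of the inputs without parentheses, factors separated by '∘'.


v4 ∘ v5 ∘ v1 ∘ v6 ∘ v3 ∘ v2

All parenthesizations of h agree; list the v-inputs left to right.
h(v4, v5) spells out as v4 ∘ v5
h(v1, v6) spells out as v1 ∘ v6
h(h(v4, v5), h(v1, v6)) spells out as v4 ∘ v5 ∘ v1 ∘ v6
h(v3, v2) spells out as v3 ∘ v2
h(h(h(v4, v5), h(v1, v6)), h(v3, v2)) spells out as v4 ∘ v5 ∘ v1 ∘ v6 ∘ v3 ∘ v2


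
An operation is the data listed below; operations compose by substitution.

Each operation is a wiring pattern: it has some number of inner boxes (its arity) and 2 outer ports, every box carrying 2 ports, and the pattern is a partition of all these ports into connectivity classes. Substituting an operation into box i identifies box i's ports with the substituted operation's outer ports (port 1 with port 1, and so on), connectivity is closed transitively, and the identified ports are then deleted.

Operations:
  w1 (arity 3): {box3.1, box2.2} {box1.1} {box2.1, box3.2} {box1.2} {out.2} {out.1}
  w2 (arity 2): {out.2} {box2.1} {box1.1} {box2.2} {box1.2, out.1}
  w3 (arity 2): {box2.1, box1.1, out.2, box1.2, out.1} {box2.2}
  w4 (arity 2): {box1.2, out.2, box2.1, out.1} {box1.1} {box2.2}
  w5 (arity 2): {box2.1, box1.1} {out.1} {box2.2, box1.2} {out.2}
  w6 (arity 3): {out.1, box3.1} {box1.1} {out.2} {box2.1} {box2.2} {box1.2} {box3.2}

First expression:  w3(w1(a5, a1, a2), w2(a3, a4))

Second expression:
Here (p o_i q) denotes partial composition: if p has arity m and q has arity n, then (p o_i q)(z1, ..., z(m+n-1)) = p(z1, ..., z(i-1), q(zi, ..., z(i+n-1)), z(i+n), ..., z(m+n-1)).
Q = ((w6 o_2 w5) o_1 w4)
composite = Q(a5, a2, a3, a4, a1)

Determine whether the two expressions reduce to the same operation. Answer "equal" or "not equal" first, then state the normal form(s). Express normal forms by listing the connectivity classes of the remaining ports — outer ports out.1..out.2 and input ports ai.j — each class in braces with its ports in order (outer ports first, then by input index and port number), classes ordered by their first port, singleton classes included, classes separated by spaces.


not equal: they reduce to {out.1, out.2, a3.2} {a1.1, a2.2} {a1.2, a2.1} {a3.1} {a4.1} {a4.2} {a5.1} {a5.2} and {out.1, a1.1} {out.2} {a1.2} {a2.1, a5.2} {a2.2} {a3.1, a4.1} {a3.2, a4.2} {a5.1}

The first composite normalizes to {out.1, out.2, a3.2} {a1.1, a2.2} {a1.2, a2.1} {a3.1} {a4.1} {a4.2} {a5.1} {a5.2}
The second composite normalizes to {out.1, a1.1} {out.2} {a1.2} {a2.1, a5.2} {a2.2} {a3.1, a4.1} {a3.2, a4.2} {a5.1}
They disagree, so not equal.


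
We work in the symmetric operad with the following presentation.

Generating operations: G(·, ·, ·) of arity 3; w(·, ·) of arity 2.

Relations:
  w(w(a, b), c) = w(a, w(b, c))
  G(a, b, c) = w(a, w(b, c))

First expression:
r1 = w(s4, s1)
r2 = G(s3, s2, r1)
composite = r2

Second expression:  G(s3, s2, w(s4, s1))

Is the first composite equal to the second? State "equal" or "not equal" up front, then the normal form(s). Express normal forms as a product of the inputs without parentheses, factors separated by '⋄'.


equal; the common form is s3 ⋄ s2 ⋄ s4 ⋄ s1

The first expression, normalized: s3 ⋄ s2 ⋄ s4 ⋄ s1
The second expression, normalized: s3 ⋄ s2 ⋄ s4 ⋄ s1
Same normal form: equal.


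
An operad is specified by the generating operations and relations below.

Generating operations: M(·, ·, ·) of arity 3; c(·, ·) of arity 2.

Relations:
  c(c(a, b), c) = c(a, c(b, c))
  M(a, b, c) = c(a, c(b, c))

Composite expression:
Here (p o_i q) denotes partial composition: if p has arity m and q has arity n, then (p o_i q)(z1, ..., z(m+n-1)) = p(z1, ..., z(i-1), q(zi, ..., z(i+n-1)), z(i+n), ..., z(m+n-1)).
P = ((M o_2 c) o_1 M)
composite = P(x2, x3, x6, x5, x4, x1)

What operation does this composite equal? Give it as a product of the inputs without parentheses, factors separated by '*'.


x2 * x3 * x6 * x5 * x4 * x1


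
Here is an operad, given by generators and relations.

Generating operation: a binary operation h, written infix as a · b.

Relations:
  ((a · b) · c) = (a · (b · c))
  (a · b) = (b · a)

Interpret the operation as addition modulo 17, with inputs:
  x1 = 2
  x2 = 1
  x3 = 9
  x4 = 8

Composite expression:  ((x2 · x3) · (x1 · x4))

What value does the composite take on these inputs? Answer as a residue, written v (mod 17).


3 (mod 17)

(x2 · x3) = 10
(x1 · x4) = 10
((x2 · x3) · (x1 · x4)) = 3


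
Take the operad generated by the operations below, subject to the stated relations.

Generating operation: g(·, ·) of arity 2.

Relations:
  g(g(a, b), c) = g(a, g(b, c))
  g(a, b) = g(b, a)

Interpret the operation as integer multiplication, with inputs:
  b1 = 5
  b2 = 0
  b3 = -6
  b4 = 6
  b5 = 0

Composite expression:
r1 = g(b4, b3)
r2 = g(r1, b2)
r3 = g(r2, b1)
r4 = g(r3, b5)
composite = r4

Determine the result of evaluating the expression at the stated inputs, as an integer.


0

g(b4, b3) = -36
g(g(b4, b3), b2) = 0
g(g(g(b4, b3), b2), b1) = 0
g(g(g(g(b4, b3), b2), b1), b5) = 0


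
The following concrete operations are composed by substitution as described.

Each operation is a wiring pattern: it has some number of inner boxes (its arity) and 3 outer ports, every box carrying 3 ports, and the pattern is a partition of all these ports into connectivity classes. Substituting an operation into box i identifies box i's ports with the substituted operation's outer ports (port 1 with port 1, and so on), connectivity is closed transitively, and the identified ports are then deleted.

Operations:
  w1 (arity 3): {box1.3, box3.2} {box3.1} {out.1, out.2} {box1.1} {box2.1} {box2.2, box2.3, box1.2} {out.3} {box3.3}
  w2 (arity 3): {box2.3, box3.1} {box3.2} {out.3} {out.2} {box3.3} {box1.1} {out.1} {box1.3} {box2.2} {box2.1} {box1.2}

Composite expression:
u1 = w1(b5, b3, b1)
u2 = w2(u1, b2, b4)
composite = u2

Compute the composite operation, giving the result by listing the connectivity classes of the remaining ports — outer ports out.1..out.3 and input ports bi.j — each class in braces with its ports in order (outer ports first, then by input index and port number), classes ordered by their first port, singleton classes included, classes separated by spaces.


{out.1} {out.2} {out.3} {b1.1} {b1.2, b5.3} {b1.3} {b2.1} {b2.2} {b2.3, b4.1} {b3.1} {b3.2, b3.3, b5.2} {b4.2} {b4.3} {b5.1}

Treat the ports identified at w2 as solder joints: merge, then drop.
stage w1: inputs (b5, b3, b1), connectivity {out.1, out.2} {out.3} {b1.1} {b1.2, b5.3} {b1.3} {b3.1} {b3.2, b3.3, b5.2} {b5.1}, out.j its boundary
stage w2: inputs (b5, b3, b1, b2, b4), connectivity {out.1} {out.2} {out.3} {b1.1} {b1.2, b5.3} {b1.3} {b2.1} {b2.2} {b2.3, b4.1} {b3.1} {b3.2, b3.3, b5.2} {b4.2} {b4.3} {b5.1}, out.j its boundary


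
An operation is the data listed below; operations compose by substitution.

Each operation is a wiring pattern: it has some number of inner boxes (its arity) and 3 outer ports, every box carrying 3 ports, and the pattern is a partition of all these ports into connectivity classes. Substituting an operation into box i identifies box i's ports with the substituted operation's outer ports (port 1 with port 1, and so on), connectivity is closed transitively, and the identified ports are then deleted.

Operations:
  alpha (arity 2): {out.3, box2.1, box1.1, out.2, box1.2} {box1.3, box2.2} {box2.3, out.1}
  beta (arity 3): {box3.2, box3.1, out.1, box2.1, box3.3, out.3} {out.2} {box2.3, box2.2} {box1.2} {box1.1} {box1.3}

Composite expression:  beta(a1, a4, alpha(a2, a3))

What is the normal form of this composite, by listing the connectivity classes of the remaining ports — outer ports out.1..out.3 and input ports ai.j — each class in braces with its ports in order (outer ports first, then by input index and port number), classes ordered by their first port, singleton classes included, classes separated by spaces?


{out.1, out.3, a2.1, a2.2, a3.1, a3.3, a4.1} {out.2} {a1.1} {a1.2} {a1.3} {a2.3, a3.2} {a4.2, a4.3}

Connectivity passes through glued beta-boundaries; trace each wire chain.
through alpha, on inputs (a2, a3): {out.1, a3.3} {out.2, out.3, a2.1, a2.2, a3.1} {a2.3, a3.2} (out.j = stage outer ports)
through beta, on inputs (a1, a4, a2, a3): {out.1, out.3, a2.1, a2.2, a3.1, a3.3, a4.1} {out.2} {a1.1} {a1.2} {a1.3} {a2.3, a3.2} {a4.2, a4.3} (out.j = stage outer ports)


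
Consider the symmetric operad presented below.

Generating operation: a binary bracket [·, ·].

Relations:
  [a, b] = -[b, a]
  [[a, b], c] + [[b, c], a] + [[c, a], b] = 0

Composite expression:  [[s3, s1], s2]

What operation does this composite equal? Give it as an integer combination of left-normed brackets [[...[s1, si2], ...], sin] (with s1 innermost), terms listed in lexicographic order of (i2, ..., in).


-[[s1, s3], s2]

A multilinear Lie element is pinned by s1-initial words (s1 innermost).
Composite bracket: [[s3, s1], s2]
Under [a, b] = ab - ba we get 4 signed associative words (2^2 = 4).
Keep just the words that open with s1:
  from s1s3s2, sign -1: term -[[s1, s3], s2]


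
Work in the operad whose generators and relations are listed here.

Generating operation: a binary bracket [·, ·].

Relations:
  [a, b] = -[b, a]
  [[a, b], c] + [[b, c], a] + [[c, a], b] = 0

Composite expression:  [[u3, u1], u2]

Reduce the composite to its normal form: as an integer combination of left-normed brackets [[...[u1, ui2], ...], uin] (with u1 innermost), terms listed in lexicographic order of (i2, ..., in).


Skip Jacobi rewriting: expand, keep u1-initial words, read off terms.
Composite bracket: [[u3, u1], u2]
The bracket unfolds into 4 signed words via [a, b] = ab - ba (2^2 = 4).
Only words starting with u1 matter:
  u1u3u2 appears with sign -1, giving the term -[[u1, u3], u2]

-[[u1, u3], u2]


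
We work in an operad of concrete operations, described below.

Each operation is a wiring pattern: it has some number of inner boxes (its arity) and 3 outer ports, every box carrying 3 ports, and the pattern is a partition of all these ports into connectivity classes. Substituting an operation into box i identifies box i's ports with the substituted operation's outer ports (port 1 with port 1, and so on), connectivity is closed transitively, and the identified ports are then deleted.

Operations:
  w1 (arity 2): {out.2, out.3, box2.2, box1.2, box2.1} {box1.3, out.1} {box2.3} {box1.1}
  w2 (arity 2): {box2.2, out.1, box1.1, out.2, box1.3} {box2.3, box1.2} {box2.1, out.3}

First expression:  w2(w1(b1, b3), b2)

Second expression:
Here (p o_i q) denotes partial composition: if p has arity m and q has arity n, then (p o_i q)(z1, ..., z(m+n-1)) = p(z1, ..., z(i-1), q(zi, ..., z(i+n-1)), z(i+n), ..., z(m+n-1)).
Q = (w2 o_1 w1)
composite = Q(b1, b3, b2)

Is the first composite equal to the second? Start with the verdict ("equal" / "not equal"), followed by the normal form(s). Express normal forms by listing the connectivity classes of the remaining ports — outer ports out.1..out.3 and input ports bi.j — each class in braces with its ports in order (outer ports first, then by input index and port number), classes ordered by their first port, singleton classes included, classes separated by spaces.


equal; both compose to {out.1, out.2, b1.2, b1.3, b2.2, b2.3, b3.1, b3.2} {out.3, b2.1} {b1.1} {b3.3}

The first expression, normalized: {out.1, out.2, b1.2, b1.3, b2.2, b2.3, b3.1, b3.2} {out.3, b2.1} {b1.1} {b3.3}
The second expression, normalized: {out.1, out.2, b1.2, b1.3, b2.2, b2.3, b3.1, b3.2} {out.3, b2.1} {b1.1} {b3.3}
The forms coincide; equal.


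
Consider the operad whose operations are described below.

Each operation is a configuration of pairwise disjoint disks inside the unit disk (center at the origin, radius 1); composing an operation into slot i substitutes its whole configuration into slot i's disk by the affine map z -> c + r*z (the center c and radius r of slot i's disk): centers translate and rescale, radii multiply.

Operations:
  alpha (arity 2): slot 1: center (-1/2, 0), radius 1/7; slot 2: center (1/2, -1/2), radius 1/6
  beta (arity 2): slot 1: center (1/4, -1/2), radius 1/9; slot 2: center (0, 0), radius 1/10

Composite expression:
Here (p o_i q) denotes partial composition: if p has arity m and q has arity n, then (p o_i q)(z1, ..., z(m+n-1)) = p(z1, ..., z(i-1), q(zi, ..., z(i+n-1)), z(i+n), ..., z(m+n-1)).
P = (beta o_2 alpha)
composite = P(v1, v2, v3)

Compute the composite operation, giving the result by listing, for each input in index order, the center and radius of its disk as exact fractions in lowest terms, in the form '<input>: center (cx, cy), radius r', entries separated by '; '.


v1: center (1/4, -1/2), radius 1/9; v2: center (-1/20, 0), radius 1/70; v3: center (1/20, -1/20), radius 1/60

Only the slot chain above each v matters under beta; compose those maps.
v1: after 1 affine step, its disk has center (1/4, -1/2), radius 1/9
v2: after 2 affine steps, its disk has center (-1/20, 0), radius 1/70
v3: after 2 affine steps, its disk has center (1/20, -1/20), radius 1/60


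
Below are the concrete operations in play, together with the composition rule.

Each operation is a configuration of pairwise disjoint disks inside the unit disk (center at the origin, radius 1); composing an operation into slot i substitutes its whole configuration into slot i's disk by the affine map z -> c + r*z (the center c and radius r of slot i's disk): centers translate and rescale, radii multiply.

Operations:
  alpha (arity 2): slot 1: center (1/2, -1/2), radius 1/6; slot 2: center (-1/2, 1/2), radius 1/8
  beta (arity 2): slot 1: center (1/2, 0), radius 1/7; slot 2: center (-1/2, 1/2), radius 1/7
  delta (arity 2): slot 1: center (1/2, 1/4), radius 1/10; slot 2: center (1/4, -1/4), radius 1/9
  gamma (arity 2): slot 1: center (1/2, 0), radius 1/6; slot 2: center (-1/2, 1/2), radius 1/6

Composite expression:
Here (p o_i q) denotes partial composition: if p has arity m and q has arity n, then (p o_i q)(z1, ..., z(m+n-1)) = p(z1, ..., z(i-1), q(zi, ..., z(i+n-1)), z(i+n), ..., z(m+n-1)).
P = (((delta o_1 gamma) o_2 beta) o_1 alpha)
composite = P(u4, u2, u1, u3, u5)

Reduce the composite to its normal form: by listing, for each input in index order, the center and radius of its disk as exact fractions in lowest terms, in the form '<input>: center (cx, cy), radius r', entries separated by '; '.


Affine substitution under delta: radii multiply and u-centers shift.
u4 passes through 3 substitutions, ending at center (67/120, 29/120), radius 1/360
u2 passes through 3 substitutions, ending at center (13/24, 31/120), radius 1/480
u1 passes through 3 substitutions, ending at center (11/24, 3/10), radius 1/420
u3 passes through 3 substitutions, ending at center (53/120, 37/120), radius 1/420
u5 passes through 1 substitution, ending at center (1/4, -1/4), radius 1/9

u1: center (11/24, 3/10), radius 1/420; u2: center (13/24, 31/120), radius 1/480; u3: center (53/120, 37/120), radius 1/420; u4: center (67/120, 29/120), radius 1/360; u5: center (1/4, -1/4), radius 1/9


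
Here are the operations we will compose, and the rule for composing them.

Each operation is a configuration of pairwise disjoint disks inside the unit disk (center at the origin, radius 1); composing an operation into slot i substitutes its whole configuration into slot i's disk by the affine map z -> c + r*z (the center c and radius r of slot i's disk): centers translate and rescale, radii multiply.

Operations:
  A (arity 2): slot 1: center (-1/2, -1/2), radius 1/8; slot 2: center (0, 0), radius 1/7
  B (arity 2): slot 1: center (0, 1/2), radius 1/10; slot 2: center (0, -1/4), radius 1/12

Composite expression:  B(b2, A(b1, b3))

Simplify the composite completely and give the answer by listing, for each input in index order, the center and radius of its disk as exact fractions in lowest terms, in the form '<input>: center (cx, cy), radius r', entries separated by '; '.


b1: center (-1/24, -7/24), radius 1/96; b2: center (0, 1/2), radius 1/10; b3: center (0, -1/4), radius 1/84

Affine substitution under B: radii multiply and b-centers shift.
b2 passes through 1 substitution, ending at center (0, 1/2), radius 1/10
b1 passes through 2 substitutions, ending at center (-1/24, -7/24), radius 1/96
b3 passes through 2 substitutions, ending at center (0, -1/4), radius 1/84


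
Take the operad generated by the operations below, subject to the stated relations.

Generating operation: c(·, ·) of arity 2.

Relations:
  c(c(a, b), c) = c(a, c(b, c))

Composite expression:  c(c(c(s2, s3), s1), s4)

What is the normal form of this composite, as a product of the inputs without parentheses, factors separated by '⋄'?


s2 ⋄ s3 ⋄ s1 ⋄ s4

Under associativity of c, the answer is the s's in reading order.
c(s2, s3) unparenthesizes to s2 ⋄ s3
c(c(s2, s3), s1) unparenthesizes to s2 ⋄ s3 ⋄ s1
c(c(c(s2, s3), s1), s4) unparenthesizes to s2 ⋄ s3 ⋄ s1 ⋄ s4


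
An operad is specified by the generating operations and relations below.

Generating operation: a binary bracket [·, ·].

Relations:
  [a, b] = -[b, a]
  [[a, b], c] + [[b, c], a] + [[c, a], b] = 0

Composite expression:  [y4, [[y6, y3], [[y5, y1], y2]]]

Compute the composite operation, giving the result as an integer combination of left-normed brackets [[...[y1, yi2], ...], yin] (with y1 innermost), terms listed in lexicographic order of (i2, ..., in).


[[[[[y1, y5], y2], y3], y6], y4] - [[[[[y1, y5], y2], y6], y3], y4]

Expand each bracket as ab - ba; the y1-initial words give the coefficients.
Composite bracket: [y4, [[y6, y3], [[y5, y1], y2]]]
Full expansion: 32 signed words from ab - ba (2^5 = 32).
The y1-initial words carry the normal form:
  sign of y1y5y2y3y6y4 is +1, so it contributes +[[[[[y1, y5], y2], y3], y6], y4]
  sign of y1y5y2y6y3y4 is -1, so it contributes -[[[[[y1, y5], y2], y6], y3], y4]


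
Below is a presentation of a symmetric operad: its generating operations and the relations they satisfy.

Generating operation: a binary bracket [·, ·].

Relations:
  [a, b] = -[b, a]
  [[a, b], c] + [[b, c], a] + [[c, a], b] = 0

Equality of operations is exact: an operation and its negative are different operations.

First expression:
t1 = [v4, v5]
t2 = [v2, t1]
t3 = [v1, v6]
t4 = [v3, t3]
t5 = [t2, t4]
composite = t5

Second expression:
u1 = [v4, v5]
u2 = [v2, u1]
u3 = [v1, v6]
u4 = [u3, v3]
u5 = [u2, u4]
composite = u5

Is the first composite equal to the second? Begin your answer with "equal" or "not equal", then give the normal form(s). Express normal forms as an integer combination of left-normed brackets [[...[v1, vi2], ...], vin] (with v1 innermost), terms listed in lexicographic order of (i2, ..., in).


Normal form of the first expression: [[[[[v1, v6], v3], v2], v4], v5] - [[[[[v1, v6], v3], v2], v5], v4] - [[[[[v1, v6], v3], v4], v5], v2] + [[[[[v1, v6], v3], v5], v4], v2]
Normal form of the second expression: -[[[[[v1, v6], v3], v2], v4], v5] + [[[[[v1, v6], v3], v2], v5], v4] + [[[[[v1, v6], v3], v4], v5], v2] - [[[[[v1, v6], v3], v5], v4], v2]
Distinct normal forms: not equal.

not equal; the first gives [[[[[v1, v6], v3], v2], v4], v5] - [[[[[v1, v6], v3], v2], v5], v4] - [[[[[v1, v6], v3], v4], v5], v2] + [[[[[v1, v6], v3], v5], v4], v2] and the second -[[[[[v1, v6], v3], v2], v4], v5] + [[[[[v1, v6], v3], v2], v5], v4] + [[[[[v1, v6], v3], v4], v5], v2] - [[[[[v1, v6], v3], v5], v4], v2]


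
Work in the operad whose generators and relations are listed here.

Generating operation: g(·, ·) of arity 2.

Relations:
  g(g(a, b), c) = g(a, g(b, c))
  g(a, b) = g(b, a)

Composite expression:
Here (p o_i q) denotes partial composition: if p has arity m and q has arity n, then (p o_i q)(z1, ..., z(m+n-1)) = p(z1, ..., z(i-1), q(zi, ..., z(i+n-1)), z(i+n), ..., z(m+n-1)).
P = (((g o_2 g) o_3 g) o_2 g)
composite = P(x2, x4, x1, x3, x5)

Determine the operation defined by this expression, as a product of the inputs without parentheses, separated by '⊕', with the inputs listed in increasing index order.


With g associative and commutative, the x-input set is all that matters.
g(x4, x1) flattens to x4 ⊕ x1
g(x3, x5) flattens to x3 ⊕ x5
g(g(x4, x1), g(x3, x5)) flattens to x4 ⊕ x1 ⊕ x3 ⊕ x5
g(x2, g(g(x4, x1), g(x3, x5))) flattens to x2 ⊕ x4 ⊕ x1 ⊕ x3 ⊕ x5
putting the inputs in ascending order: x1 ⊕ x2 ⊕ x3 ⊕ x4 ⊕ x5

x1 ⊕ x2 ⊕ x3 ⊕ x4 ⊕ x5


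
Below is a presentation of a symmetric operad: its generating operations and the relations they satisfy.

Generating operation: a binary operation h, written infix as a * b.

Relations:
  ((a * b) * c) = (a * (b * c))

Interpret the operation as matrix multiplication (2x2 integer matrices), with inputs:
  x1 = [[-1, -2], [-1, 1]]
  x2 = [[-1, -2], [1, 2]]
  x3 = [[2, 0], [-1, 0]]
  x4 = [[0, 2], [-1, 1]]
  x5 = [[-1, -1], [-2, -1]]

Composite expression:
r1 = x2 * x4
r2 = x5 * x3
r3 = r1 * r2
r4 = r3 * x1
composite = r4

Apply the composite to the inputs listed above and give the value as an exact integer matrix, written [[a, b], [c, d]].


(x2 * x4) = [[2, -4], [-2, 4]]
(x5 * x3) = [[-1, 0], [-3, 0]]
((x2 * x4) * (x5 * x3)) = [[10, 0], [-10, 0]]
(((x2 * x4) * (x5 * x3)) * x1) = [[-10, -20], [10, 20]]

[[-10, -20], [10, 20]]


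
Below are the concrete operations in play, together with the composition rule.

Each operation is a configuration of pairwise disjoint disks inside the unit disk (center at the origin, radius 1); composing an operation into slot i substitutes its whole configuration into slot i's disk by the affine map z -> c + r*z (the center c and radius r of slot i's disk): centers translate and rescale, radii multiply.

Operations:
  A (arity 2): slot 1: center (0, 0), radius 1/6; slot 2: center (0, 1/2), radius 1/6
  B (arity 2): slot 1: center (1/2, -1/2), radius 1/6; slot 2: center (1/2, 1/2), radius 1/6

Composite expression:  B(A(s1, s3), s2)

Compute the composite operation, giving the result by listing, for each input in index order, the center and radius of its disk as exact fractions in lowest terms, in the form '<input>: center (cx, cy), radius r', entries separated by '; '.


s1: center (1/2, -1/2), radius 1/36; s2: center (1/2, 1/2), radius 1/6; s3: center (1/2, -5/12), radius 1/36


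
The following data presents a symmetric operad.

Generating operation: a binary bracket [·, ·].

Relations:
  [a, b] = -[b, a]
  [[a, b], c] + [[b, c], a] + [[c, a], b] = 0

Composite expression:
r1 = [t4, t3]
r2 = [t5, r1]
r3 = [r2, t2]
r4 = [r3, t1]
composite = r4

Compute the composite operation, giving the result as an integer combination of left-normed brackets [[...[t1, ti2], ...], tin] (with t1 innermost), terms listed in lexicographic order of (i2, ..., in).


[[[[t1, t2], t3], t4], t5] - [[[[t1, t2], t4], t3], t5] - [[[[t1, t2], t5], t3], t4] + [[[[t1, t2], t5], t4], t3] - [[[[t1, t3], t4], t5], t2] + [[[[t1, t4], t3], t5], t2] + [[[[t1, t5], t3], t4], t2] - [[[[t1, t5], t4], t3], t2]

Skip Jacobi rewriting: expand, keep t1-initial words, read off terms.
Composite bracket: [[[t5, [t4, t3]], t2], t1]
Expanding via [a, b] = ab - ba: 16 signed words (2^4 = 16).
Words beginning with t1 determine it all:
  sign of t1t2t3t4t5 is +1, so it contributes +[[[[t1, t2], t3], t4], t5]
  sign of t1t2t4t3t5 is -1, so it contributes -[[[[t1, t2], t4], t3], t5]
  sign of t1t2t5t3t4 is -1, so it contributes -[[[[t1, t2], t5], t3], t4]
  sign of t1t2t5t4t3 is +1, so it contributes +[[[[t1, t2], t5], t4], t3]
  sign of t1t3t4t5t2 is -1, so it contributes -[[[[t1, t3], t4], t5], t2]
  sign of t1t4t3t5t2 is +1, so it contributes +[[[[t1, t4], t3], t5], t2]
  sign of t1t5t3t4t2 is +1, so it contributes +[[[[t1, t5], t3], t4], t2]
  sign of t1t5t4t3t2 is -1, so it contributes -[[[[t1, t5], t4], t3], t2]


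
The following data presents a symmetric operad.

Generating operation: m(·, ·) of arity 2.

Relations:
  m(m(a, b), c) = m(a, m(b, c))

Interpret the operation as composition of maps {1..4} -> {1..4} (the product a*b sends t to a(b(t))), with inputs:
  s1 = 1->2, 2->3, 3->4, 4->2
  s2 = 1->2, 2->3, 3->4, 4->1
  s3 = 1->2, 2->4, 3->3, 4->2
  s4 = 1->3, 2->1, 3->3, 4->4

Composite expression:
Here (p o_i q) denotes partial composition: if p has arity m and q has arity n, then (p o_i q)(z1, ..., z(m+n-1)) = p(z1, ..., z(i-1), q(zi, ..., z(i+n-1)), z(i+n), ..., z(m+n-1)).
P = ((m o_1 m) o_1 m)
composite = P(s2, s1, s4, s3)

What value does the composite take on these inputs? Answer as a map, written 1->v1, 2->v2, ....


m(s2, s1) = 1->3, 2->4, 3->1, 4->3
m(m(s2, s1), s4) = 1->1, 2->3, 3->1, 4->3
m(m(m(s2, s1), s4), s3) = 1->3, 2->3, 3->1, 4->3

1->3, 2->3, 3->1, 4->3


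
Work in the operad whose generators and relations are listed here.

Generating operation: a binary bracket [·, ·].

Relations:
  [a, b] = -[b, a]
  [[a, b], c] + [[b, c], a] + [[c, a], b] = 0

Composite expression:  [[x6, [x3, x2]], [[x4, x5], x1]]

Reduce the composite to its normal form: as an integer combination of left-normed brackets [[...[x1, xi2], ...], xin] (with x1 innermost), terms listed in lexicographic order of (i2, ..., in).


[[[[[x1, x4], x5], x2], x3], x6] - [[[[[x1, x4], x5], x3], x2], x6] - [[[[[x1, x4], x5], x6], x2], x3] + [[[[[x1, x4], x5], x6], x3], x2] - [[[[[x1, x5], x4], x2], x3], x6] + [[[[[x1, x5], x4], x3], x2], x6] + [[[[[x1, x5], x4], x6], x2], x3] - [[[[[x1, x5], x4], x6], x3], x2]


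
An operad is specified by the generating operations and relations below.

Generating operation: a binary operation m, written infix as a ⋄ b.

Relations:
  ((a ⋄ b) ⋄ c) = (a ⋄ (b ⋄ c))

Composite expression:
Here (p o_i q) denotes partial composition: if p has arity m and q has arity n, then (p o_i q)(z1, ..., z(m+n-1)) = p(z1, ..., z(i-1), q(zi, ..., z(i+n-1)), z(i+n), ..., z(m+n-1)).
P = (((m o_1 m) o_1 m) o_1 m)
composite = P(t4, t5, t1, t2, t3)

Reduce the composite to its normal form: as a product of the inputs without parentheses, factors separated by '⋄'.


All parenthesizations of m agree; list the t-inputs left to right.
(t4 ⋄ t5) flattens to t4 ⋄ t5
((t4 ⋄ t5) ⋄ t1) flattens to t4 ⋄ t5 ⋄ t1
(((t4 ⋄ t5) ⋄ t1) ⋄ t2) flattens to t4 ⋄ t5 ⋄ t1 ⋄ t2
((((t4 ⋄ t5) ⋄ t1) ⋄ t2) ⋄ t3) flattens to t4 ⋄ t5 ⋄ t1 ⋄ t2 ⋄ t3

t4 ⋄ t5 ⋄ t1 ⋄ t2 ⋄ t3


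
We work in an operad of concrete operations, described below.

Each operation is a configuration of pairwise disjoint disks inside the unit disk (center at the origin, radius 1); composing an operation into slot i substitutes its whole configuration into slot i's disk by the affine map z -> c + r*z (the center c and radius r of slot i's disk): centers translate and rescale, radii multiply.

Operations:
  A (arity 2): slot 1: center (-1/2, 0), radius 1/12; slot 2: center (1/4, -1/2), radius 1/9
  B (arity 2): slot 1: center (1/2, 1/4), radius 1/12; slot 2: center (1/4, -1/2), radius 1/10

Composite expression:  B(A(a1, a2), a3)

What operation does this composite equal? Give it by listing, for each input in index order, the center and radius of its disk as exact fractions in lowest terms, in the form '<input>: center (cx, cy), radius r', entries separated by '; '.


a1: center (11/24, 1/4), radius 1/144; a2: center (25/48, 5/24), radius 1/108; a3: center (1/4, -1/2), radius 1/10

Below B, radii multiply path by path; the a-disk centers shift.
input a1: composing its 2 substitution steps yields center (11/24, 1/4), radius 1/144
input a2: composing its 2 substitution steps yields center (25/48, 5/24), radius 1/108
input a3: composing its 1 substitution step yields center (1/4, -1/2), radius 1/10


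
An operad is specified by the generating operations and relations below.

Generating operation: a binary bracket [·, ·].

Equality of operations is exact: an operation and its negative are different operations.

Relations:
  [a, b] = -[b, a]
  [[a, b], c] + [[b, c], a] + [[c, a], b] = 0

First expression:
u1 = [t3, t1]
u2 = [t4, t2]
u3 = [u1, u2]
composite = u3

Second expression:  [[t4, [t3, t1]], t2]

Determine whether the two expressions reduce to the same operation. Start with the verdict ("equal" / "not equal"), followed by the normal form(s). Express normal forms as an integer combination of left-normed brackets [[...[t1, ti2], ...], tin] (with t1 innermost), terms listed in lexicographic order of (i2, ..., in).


not equal; first: [[[t1, t3], t2], t4] - [[[t1, t3], t4], t2]; second: [[[t1, t3], t4], t2]

The first composite normalizes to [[[t1, t3], t2], t4] - [[[t1, t3], t4], t2]
The second composite normalizes to [[[t1, t3], t4], t2]
They disagree, so not equal.


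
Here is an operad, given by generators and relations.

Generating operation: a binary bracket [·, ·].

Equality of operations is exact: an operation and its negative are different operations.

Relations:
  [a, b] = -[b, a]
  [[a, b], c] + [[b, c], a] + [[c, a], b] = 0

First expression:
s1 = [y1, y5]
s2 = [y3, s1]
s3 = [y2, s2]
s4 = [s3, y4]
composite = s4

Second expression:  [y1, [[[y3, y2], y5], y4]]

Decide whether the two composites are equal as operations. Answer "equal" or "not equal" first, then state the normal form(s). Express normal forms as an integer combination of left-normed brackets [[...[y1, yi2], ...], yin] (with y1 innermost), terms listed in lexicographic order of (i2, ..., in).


not equal; the first gives [[[[y1, y5], y3], y2], y4] and the second -[[[[y1, y2], y3], y5], y4] + [[[[y1, y3], y2], y5], y4] + [[[[y1, y4], y2], y3], y5] - [[[[y1, y4], y3], y2], y5] - [[[[y1, y4], y5], y2], y3] + [[[[y1, y4], y5], y3], y2] + [[[[y1, y5], y2], y3], y4] - [[[[y1, y5], y3], y2], y4]

The first composite normalizes to [[[[y1, y5], y3], y2], y4]
The second composite normalizes to -[[[[y1, y2], y3], y5], y4] + [[[[y1, y3], y2], y5], y4] + [[[[y1, y4], y2], y3], y5] - [[[[y1, y4], y3], y2], y5] - [[[[y1, y4], y5], y2], y3] + [[[[y1, y4], y5], y3], y2] + [[[[y1, y5], y2], y3], y4] - [[[[y1, y5], y3], y2], y4]
The forms do not match — not equal.


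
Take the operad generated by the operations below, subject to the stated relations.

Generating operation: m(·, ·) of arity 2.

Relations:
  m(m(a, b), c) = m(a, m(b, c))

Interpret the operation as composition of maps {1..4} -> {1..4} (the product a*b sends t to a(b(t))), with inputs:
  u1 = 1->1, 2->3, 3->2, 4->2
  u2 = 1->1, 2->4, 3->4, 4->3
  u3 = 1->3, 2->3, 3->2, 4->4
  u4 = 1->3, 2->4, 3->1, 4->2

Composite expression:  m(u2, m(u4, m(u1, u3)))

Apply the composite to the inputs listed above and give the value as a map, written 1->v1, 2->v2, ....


1->3, 2->3, 3->1, 4->3

m(u1, u3) = 1->2, 2->2, 3->3, 4->2
m(u4, m(u1, u3)) = 1->4, 2->4, 3->1, 4->4
m(u2, m(u4, m(u1, u3))) = 1->3, 2->3, 3->1, 4->3


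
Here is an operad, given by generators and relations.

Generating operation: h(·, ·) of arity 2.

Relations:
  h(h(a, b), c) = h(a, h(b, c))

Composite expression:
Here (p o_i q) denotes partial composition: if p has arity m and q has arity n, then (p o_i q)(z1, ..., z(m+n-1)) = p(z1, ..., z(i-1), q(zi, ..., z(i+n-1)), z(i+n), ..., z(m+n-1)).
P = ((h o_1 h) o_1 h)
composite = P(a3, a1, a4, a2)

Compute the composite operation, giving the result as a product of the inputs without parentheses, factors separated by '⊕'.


Every regrouping of h is equal, so read the a-inputs in written order.
h(a3, a1) collapses to a3 ⊕ a1
h(h(a3, a1), a4) collapses to a3 ⊕ a1 ⊕ a4
h(h(h(a3, a1), a4), a2) collapses to a3 ⊕ a1 ⊕ a4 ⊕ a2

a3 ⊕ a1 ⊕ a4 ⊕ a2


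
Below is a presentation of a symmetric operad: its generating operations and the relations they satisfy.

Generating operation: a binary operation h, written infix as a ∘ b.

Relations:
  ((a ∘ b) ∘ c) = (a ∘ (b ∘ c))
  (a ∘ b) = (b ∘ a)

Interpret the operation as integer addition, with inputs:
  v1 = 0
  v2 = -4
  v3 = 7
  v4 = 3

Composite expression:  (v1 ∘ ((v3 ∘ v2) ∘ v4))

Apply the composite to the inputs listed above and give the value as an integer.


6

(v3 ∘ v2) = 3
((v3 ∘ v2) ∘ v4) = 6
(v1 ∘ ((v3 ∘ v2) ∘ v4)) = 6


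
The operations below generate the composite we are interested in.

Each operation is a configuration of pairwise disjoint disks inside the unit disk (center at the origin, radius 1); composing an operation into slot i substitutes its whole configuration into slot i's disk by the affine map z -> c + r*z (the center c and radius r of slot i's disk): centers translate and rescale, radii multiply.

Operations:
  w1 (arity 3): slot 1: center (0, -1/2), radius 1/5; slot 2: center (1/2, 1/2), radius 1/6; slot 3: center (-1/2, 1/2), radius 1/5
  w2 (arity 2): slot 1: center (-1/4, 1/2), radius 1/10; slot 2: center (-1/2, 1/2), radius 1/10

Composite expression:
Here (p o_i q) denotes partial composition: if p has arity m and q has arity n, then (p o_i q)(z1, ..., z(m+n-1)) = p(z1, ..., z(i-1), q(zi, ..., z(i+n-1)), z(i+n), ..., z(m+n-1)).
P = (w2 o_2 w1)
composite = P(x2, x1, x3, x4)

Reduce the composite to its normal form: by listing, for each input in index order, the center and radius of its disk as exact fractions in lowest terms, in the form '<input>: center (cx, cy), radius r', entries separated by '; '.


Only the slot chain above each x matters under w2; compose those maps.
x2 passes through 1 substitution, ending at center (-1/4, 1/2), radius 1/10
x1 passes through 2 substitutions, ending at center (-1/2, 9/20), radius 1/50
x3 passes through 2 substitutions, ending at center (-9/20, 11/20), radius 1/60
x4 passes through 2 substitutions, ending at center (-11/20, 11/20), radius 1/50

x1: center (-1/2, 9/20), radius 1/50; x2: center (-1/4, 1/2), radius 1/10; x3: center (-9/20, 11/20), radius 1/60; x4: center (-11/20, 11/20), radius 1/50


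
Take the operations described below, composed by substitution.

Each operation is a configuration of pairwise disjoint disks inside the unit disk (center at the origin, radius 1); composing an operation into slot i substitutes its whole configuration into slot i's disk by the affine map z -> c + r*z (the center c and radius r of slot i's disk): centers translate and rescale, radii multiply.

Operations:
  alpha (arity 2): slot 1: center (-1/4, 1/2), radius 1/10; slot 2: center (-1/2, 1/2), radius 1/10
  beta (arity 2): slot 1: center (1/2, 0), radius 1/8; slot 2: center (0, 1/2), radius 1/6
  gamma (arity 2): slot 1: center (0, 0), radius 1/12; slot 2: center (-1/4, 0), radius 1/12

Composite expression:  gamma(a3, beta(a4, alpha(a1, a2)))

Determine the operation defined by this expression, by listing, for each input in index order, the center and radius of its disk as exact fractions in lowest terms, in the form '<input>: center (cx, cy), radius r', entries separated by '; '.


a1: center (-73/288, 7/144), radius 1/720; a2: center (-37/144, 7/144), radius 1/720; a3: center (0, 0), radius 1/12; a4: center (-5/24, 0), radius 1/96

Each a-disk chains the slot maps above it in gamma; radii multiply.
a3 passes through 1 substitution, ending at center (0, 0), radius 1/12
a4 passes through 2 substitutions, ending at center (-5/24, 0), radius 1/96
a1 passes through 3 substitutions, ending at center (-73/288, 7/144), radius 1/720
a2 passes through 3 substitutions, ending at center (-37/144, 7/144), radius 1/720


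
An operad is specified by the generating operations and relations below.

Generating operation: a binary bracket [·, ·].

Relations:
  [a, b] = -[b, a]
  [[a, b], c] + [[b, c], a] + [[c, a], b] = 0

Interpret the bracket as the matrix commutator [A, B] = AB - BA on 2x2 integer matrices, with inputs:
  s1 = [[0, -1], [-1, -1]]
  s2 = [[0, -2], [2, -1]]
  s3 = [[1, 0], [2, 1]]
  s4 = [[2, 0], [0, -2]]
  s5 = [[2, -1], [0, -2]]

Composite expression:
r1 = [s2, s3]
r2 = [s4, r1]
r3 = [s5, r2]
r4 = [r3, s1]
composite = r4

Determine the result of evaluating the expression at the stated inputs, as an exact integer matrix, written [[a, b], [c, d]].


[[-32, 16], [-48, 32]]

[s2, s3] = [[-4, 0], [-2, 4]]
[s4, [s2, s3]] = [[0, 0], [8, 0]]
[s5, [s4, [s2, s3]]] = [[-8, 0], [-32, 8]]
[[s5, [s4, [s2, s3]]], s1] = [[-32, 16], [-48, 32]]


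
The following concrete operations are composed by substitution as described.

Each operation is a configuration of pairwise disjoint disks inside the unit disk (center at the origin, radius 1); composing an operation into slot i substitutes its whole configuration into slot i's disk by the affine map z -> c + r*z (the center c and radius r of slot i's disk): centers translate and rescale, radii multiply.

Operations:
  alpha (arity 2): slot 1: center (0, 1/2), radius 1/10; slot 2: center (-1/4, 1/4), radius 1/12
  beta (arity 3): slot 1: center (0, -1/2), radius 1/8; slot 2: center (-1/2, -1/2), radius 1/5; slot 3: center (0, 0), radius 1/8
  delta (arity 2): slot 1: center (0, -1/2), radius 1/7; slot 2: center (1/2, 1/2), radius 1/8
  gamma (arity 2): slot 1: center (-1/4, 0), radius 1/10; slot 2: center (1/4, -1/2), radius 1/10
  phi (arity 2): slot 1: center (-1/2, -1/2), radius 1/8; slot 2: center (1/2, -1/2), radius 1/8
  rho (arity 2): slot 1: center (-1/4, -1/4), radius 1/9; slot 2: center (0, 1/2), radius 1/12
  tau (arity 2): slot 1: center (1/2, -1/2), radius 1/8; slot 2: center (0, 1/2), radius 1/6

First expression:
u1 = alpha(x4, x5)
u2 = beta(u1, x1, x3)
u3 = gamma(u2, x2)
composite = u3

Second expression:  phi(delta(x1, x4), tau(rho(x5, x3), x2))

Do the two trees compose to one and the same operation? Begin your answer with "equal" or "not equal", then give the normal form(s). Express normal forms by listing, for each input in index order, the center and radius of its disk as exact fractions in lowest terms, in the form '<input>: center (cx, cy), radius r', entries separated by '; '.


not equal: they reduce to x1: center (-3/10, -1/20), radius 1/50; x2: center (1/4, -1/2), radius 1/10; x3: center (-1/4, 0), radius 1/80; x4: center (-1/4, -7/160), radius 1/800; x5: center (-81/320, -3/64), radius 1/960 and x1: center (-1/2, -9/16), radius 1/56; x2: center (1/2, -7/16), radius 1/48; x3: center (9/16, -71/128), radius 1/768; x4: center (-7/16, -7/16), radius 1/64; x5: center (143/256, -145/256), radius 1/576

In normal form, the first expression is x1: center (-3/10, -1/20), radius 1/50; x2: center (1/4, -1/2), radius 1/10; x3: center (-1/4, 0), radius 1/80; x4: center (-1/4, -7/160), radius 1/800; x5: center (-81/320, -3/64), radius 1/960
In normal form, the second expression is x1: center (-1/2, -9/16), radius 1/56; x2: center (1/2, -7/16), radius 1/48; x3: center (9/16, -71/128), radius 1/768; x4: center (-7/16, -7/16), radius 1/64; x5: center (143/256, -145/256), radius 1/576
The forms do not match — not equal.


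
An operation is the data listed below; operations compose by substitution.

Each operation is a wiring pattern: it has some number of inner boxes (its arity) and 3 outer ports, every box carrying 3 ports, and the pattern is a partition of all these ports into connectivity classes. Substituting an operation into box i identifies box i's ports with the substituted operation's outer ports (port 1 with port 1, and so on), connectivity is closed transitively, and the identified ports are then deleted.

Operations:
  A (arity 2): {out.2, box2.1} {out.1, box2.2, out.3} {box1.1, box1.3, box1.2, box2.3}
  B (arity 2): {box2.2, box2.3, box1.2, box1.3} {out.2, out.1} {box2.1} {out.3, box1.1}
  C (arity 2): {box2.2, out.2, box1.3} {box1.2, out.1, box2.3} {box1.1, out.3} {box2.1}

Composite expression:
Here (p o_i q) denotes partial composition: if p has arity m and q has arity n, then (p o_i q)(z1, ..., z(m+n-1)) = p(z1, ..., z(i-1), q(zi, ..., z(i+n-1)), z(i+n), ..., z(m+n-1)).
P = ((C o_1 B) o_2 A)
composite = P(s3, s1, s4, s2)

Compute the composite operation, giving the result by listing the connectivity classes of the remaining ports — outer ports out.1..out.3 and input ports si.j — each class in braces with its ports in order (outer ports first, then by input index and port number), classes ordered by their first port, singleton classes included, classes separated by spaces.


{out.1, out.3, s2.3} {out.2, s2.2, s3.1} {s1.1, s1.2, s1.3, s4.3} {s2.1} {s3.2, s3.3, s4.1, s4.2}

Substituting into C glues patterns; closure does the rest.
through A, on inputs (s1, s4): {out.1, out.3, s4.2} {out.2, s4.1} {s1.1, s1.2, s1.3, s4.3} (out.j = stage outer ports)
through B, on inputs (s3, s1, s4): {out.1, out.2} {out.3, s3.1} {s1.1, s1.2, s1.3, s4.3} {s3.2, s3.3, s4.1, s4.2} (out.j = stage outer ports)
through C, on inputs (s3, s1, s4, s2): {out.1, out.3, s2.3} {out.2, s2.2, s3.1} {s1.1, s1.2, s1.3, s4.3} {s2.1} {s3.2, s3.3, s4.1, s4.2} (out.j = stage outer ports)
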